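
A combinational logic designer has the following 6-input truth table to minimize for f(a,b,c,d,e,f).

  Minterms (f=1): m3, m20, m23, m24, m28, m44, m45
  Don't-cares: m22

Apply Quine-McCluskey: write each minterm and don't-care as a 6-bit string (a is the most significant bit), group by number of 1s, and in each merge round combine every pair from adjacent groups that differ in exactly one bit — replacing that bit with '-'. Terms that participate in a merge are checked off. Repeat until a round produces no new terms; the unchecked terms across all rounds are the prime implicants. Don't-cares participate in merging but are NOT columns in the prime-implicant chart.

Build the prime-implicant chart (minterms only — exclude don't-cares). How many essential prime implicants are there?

size-2^0 implicants → 000011  010100(✓)  010110(✓)  010111(✓)  011000(✓)  011100(✓)  101100(✓)  101101(✓)
size-2^1 implicants → 01-100  0101-0  01011-  011-00  10110-
Unchecked terms (primes): 000011, 01-100, 0101-0, 01011-, 011-00, 10110-
Minterm coverage:
  m3 ⊆ 000011 [E]
  m20 ⊆ 01-100,0101-0
  m23 ⊆ 01011- [E]
  m24 ⊆ 011-00 [E]
  m28 ⊆ 01-100,011-00
  m44 ⊆ 10110- [E]
  m45 ⊆ 10110- [E]
E = {000011, 01011-, 011-00, 10110-}

4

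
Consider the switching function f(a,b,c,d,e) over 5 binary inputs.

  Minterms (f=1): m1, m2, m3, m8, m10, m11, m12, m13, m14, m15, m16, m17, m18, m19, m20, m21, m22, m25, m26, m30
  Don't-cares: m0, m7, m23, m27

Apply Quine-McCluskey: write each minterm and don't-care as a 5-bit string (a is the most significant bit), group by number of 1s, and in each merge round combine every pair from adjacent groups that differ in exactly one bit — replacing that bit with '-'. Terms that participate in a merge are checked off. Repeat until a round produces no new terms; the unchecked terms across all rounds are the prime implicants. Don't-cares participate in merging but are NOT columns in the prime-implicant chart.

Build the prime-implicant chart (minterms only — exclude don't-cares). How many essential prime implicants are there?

4

[col 0] 00000*, 00001*, 00010*, 00011*, 00111*, 01000*, 01010*, 01011*, 01100*, 01101*, 01110*, 01111*, 10000*, 10001*, 10010*, 10011*, 10100*, 10101*, 10110*, 10111*, 11001*, 11010*, 11011*, 11110*
[col 1] -0000*, -0001*, -0010*, -0011*, -0111*, -1010*, -1011*, -1110*, 0-000*, 0-010*, 0-011*, 0-111*, 00-11*, 000-0*, 000-1*, 0000-*, 0001-*, 01-00*, 01-10*, 01-11*, 010-0*, 0101-*, 011-0*, 011-1*, 0110-*, 0111-*, 1-001*, 1-010*, 1-011*, 1-110*, 10-00*, 10-01*, 10-10*, 10-11*, 100-0*, 100-1*, 1000-*, 1001-*, 101-0*, 101-1*, 1010-*, 1011-*, 11-10*, 110-1*, 1101-*
[col 2] --010*, --011*, -0-11, -00-0*, -00-1*, -000-*, -001-*, -1-10, -101-*, 0--11, 0-0-0, 0-01-*, 000--*, 01--0, 01-1-, 011--, 1--10, 1-0-1, 1-01-*, 10--0*, 10--1*, 10-0-*, 10-1-*, 100--*, 101--*
[col 3] --01-, -00--, 10---
Prime implicants: --01-, -0-11, -00--, -1-10, 0--11, 0-0-0, 01--0, 01-1-, 011--, 1--10, 1-0-1, 10---
PI chart (minterm → PIs covering it):
  1 | -00--  (sole → essential)
  2 | --01-,-00--,0-0-0
  3 | --01-,-0-11,-00--,0--11
  8 | 0-0-0,01--0
  10 | --01-,-1-10,0-0-0,01--0,01-1-
  11 | --01-,0--11,01-1-
  12 | 01--0,011--
  13 | 011--  (sole → essential)
  14 | -1-10,01--0,01-1-,011--
  15 | 0--11,01-1-,011--
  16 | -00--,10---
  17 | -00--,1-0-1,10---
  18 | --01-,-00--,1--10,10---
  19 | --01-,-0-11,-00--,1-0-1,10---
  20 | 10---  (sole → essential)
  21 | 10---  (sole → essential)
  22 | 1--10,10---
  25 | 1-0-1  (sole → essential)
  26 | --01-,-1-10,1--10
  30 | -1-10,1--10
Essential prime implicants: -00--, 011--, 1-0-1, 10---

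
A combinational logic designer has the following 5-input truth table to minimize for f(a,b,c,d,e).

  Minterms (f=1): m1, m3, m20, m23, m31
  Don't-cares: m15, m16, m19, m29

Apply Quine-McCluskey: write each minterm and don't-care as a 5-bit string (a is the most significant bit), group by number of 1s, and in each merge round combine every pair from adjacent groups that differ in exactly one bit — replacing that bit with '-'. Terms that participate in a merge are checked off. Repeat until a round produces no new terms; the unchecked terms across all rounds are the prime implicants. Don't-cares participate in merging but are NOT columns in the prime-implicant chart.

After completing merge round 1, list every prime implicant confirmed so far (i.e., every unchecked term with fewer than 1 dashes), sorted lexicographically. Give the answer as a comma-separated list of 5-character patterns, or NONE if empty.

Round 0: 00001✓ 00011✓ 01111✓ 10000✓ 10011✓ 10100✓ 10111✓ 11101✓ 11111✓
Round 1: -0011 -1111 000-1 1-111 10-00 10-11 111-1
PIs = {-0011, -1111, 000-1, 1-111, 10-00, 10-11, 111-1}

NONE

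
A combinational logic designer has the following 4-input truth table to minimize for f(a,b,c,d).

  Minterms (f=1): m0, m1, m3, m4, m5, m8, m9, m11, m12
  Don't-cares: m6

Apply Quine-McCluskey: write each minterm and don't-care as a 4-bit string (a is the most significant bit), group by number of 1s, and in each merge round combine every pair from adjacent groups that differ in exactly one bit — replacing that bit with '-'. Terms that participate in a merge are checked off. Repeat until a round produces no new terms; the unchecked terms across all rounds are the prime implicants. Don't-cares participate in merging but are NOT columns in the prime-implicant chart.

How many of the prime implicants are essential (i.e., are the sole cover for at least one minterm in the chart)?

3

Round 0: 0000✓ 0001✓ 0011✓ 0100✓ 0101✓ 0110✓ 1000✓ 1001✓ 1011✓ 1100✓
Round 1: -000✓ -001✓ -011✓ -100✓ 0-00✓ 0-01✓ 00-1✓ 000-✓ 01-0 010-✓ 1-00✓ 10-1✓ 100-✓
Round 2: --00 -0-1 -00- 0-0-
PIs = {--00, -0-1, -00-, 0-0-, 01-0}
Coverage chart:
  m0: --00,-00-,0-0-
  m1: -0-1,-00-,0-0-
  m3: -0-1 ←essential
  m4: --00,0-0-,01-0
  m5: 0-0- ←essential
  m8: --00,-00-
  m9: -0-1,-00-
  m11: -0-1 ←essential
  m12: --00 ←essential
Essential: --00, -0-1, 0-0-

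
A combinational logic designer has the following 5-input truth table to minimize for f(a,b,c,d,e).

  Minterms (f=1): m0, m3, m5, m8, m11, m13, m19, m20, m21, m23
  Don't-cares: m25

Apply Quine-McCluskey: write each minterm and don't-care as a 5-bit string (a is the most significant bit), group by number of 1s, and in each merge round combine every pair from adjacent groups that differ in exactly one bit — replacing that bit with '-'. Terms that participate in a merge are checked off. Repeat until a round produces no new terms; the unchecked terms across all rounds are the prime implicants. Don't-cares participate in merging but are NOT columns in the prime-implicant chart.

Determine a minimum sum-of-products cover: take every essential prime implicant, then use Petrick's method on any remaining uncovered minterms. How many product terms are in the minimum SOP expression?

5

[col 0] 00000*, 00011*, 00101*, 01000*, 01011*, 01101*, 10011*, 10100*, 10101*, 10111*, 11001
[col 1] -0011, -0101, 0-000, 0-011, 0-101, 10-11, 101-1, 1010-
Prime implicants: -0011, -0101, 0-000, 0-011, 0-101, 10-11, 101-1, 1010-, 11001
PI chart (minterm → PIs covering it):
  0 | 0-000  (sole → essential)
  3 | -0011,0-011
  5 | -0101,0-101
  8 | 0-000  (sole → essential)
  11 | 0-011  (sole → essential)
  13 | 0-101  (sole → essential)
  19 | -0011,10-11
  20 | 1010-  (sole → essential)
  21 | -0101,101-1,1010-
  23 | 10-11,101-1
Essential prime implicants: 0-000, 0-011, 0-101, 1010-
Petrick residual → 10-11
Minimum SOP uses 5 PIs: a'c'd'e' + a'c'de + a'cd'e + ab'de + ab'cd'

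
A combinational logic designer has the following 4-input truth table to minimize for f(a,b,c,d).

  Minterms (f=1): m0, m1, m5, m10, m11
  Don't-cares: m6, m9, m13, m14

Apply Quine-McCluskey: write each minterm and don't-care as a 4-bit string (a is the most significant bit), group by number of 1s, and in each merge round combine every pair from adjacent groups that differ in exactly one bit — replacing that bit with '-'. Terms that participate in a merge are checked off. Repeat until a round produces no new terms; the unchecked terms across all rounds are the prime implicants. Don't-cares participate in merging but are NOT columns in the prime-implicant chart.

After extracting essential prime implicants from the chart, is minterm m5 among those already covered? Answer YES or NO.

[col 0] 0000*, 0001*, 0101*, 0110*, 1001*, 1010*, 1011*, 1101*, 1110*
[col 1] -001*, -101*, -110, 0-01*, 000-, 1-01*, 1-10, 10-1, 101-
[col 2] --01
Prime implicants: --01, -110, 000-, 1-10, 10-1, 101-
PI chart (minterm → PIs covering it):
  0 | 000-  (sole → essential)
  1 | --01,000-
  5 | --01  (sole → essential)
  10 | 1-10,101-
  11 | 10-1,101-
Essential prime implicants: --01, 000-

YES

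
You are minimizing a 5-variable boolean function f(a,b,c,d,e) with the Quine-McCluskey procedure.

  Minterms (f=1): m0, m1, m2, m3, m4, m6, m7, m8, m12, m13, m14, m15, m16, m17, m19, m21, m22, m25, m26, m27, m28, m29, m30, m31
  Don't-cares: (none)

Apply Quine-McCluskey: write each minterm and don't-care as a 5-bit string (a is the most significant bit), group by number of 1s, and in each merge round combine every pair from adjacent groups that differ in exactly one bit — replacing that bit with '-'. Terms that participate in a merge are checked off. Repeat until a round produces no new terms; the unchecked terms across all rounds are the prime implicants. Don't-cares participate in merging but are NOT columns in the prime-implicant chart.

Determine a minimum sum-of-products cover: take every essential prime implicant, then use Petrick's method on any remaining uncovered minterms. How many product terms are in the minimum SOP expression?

8

Round 0: 00000✓ 00001✓ 00010✓ 00011✓ 00100✓ 00110✓ 00111✓ 01000✓ 01100✓ 01101✓ 01110✓ 01111✓ 10000✓ 10001✓ 10011✓ 10101✓ 10110✓ 11001✓ 11010✓ 11011✓ 11100✓ 11101✓ 11110✓ 11111✓
Round 1: -0000✓ -0001✓ -0011✓ -0110✓ -1100✓ -1101✓ -1110✓ -1111✓ 0-000✓ 0-100✓ 0-110✓ 0-111✓ 00-00✓ 00-10✓ 00-11✓ 000-0✓ 000-1✓ 0000-✓ 0001-✓ 001-0✓ 0011-✓ 01-00✓ 011-0✓ 011-1✓ 0110-✓ 0111-✓ 1-001✓ 1-011✓ 1-101✓ 1-110✓ 10-01✓ 100-1✓ 1000-✓ 11-01✓ 11-10✓ 11-11✓ 110-1✓ 1101-✓ 111-0✓ 111-1✓ 1110-✓ 1111-✓
Round 2: --110 -00-1 -000- -11-0✓ -11-1✓ -110-✓ -111-✓ 0--00 0-1-0 0-11- 00--0 00-1- 000-- 011--✓ 1--01 1-0-1 11--1 11-1- 111--✓
Round 3: -11--
PIs = {--110, -00-1, -000-, -11--, 0--00, 0-1-0, 0-11-, 00--0, 00-1-, 000--, 1--01, 1-0-1, 11--1, 11-1-}
Coverage chart:
  m0: -000-,0--00,00--0,000--
  m1: -00-1,-000-,000--
  m2: 00--0,00-1-,000--
  m3: -00-1,00-1-,000--
  m4: 0--00,0-1-0,00--0
  m6: --110,0-1-0,0-11-,00--0,00-1-
  m7: 0-11-,00-1-
  m8: 0--00 ←essential
  m12: -11--,0--00,0-1-0
  m13: -11-- ←essential
  m14: --110,-11--,0-1-0,0-11-
  m15: -11--,0-11-
  m16: -000- ←essential
  m17: -00-1,-000-,1--01,1-0-1
  m19: -00-1,1-0-1
  m21: 1--01 ←essential
  m22: --110 ←essential
  m25: 1--01,1-0-1,11--1
  m26: 11-1- ←essential
  m27: 1-0-1,11--1,11-1-
  m28: -11-- ←essential
  m29: -11--,1--01,11--1
  m30: --110,-11--,11-1-
  m31: -11--,11--1,11-1-
Essential: --110, -000-, -11--, 0--00, 1--01, 11-1-
Petrick residual → -00-1, 00-1-
Min cover (8 terms): cde' + b'c'e + b'c'd' + bc + a'd'e' + a'b'd + ad'e + abd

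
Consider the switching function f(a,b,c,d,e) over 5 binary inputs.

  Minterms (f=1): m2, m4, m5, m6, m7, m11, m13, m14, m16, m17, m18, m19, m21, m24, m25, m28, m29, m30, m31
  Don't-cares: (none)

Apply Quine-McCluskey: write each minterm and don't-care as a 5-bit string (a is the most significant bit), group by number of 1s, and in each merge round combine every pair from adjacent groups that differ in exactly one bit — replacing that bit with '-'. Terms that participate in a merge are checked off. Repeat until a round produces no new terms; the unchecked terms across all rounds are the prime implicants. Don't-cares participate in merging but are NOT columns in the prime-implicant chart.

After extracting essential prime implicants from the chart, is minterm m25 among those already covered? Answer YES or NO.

Round 0: 00010✓ 00100✓ 00101✓ 00110✓ 00111✓ 01011 01101✓ 01110✓ 10000✓ 10001✓ 10010✓ 10011✓ 10101✓ 11000✓ 11001✓ 11100✓ 11101✓ 11110✓ 11111✓
Round 1: -0010 -0101✓ -1101✓ -1110 0-101✓ 0-110 00-10 001-0✓ 001-1✓ 0010-✓ 0011-✓ 1-000✓ 1-001✓ 1-101✓ 10-01✓ 100-0✓ 100-1✓ 1000-✓ 1001-✓ 11-00✓ 11-01✓ 1100-✓ 111-0✓ 111-1✓ 1110-✓ 1111-✓
Round 2: --101 001-- 1--01 1-00- 100-- 11-0- 111--
PIs = {--101, -0010, -1110, 0-110, 00-10, 001--, 01011, 1--01, 1-00-, 100--, 11-0-, 111--}
Coverage chart:
  m2: -0010,00-10
  m4: 001-- ←essential
  m5: --101,001--
  m6: 0-110,00-10,001--
  m7: 001-- ←essential
  m11: 01011 ←essential
  m13: --101 ←essential
  m14: -1110,0-110
  m16: 1-00-,100--
  m17: 1--01,1-00-,100--
  m18: -0010,100--
  m19: 100-- ←essential
  m21: --101,1--01
  m24: 1-00-,11-0-
  m25: 1--01,1-00-,11-0-
  m28: 11-0-,111--
  m29: --101,1--01,11-0-,111--
  m30: -1110,111--
  m31: 111-- ←essential
Essential: --101, 001--, 01011, 100--, 111--

NO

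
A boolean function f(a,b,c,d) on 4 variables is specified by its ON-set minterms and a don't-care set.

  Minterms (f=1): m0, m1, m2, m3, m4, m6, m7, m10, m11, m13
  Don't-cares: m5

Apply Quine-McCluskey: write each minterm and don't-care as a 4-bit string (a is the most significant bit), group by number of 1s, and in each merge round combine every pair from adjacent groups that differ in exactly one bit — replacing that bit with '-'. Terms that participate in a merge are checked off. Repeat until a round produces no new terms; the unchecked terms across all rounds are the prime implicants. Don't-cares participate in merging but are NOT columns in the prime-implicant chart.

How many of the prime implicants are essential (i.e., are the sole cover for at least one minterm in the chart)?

3

[col 0] 0000*, 0001*, 0010*, 0011*, 0100*, 0101*, 0110*, 0111*, 1010*, 1011*, 1101*
[col 1] -010*, -011*, -101, 0-00*, 0-01*, 0-10*, 0-11*, 00-0*, 00-1*, 000-*, 001-*, 01-0*, 01-1*, 010-*, 011-*, 101-*
[col 2] -01-, 0--0*, 0--1*, 0-0-*, 0-1-*, 00--*, 01--*
[col 3] 0---
Prime implicants: -01-, -101, 0---
PI chart (minterm → PIs covering it):
  0 | 0---  (sole → essential)
  1 | 0---  (sole → essential)
  2 | -01-,0---
  3 | -01-,0---
  4 | 0---  (sole → essential)
  6 | 0---  (sole → essential)
  7 | 0---  (sole → essential)
  10 | -01-  (sole → essential)
  11 | -01-  (sole → essential)
  13 | -101  (sole → essential)
Essential prime implicants: -01-, -101, 0---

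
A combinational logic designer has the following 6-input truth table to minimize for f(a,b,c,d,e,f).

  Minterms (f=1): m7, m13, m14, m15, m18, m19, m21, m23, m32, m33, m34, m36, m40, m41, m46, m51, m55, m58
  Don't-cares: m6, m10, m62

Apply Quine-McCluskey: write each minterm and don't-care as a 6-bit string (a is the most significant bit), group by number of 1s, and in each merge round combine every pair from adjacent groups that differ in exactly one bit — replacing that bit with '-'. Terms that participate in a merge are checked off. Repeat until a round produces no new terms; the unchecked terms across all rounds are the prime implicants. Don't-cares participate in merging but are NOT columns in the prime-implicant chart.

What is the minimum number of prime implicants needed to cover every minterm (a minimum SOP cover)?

Round 0: 000110✓ 000111✓ 001010✓ 001101✓ 001110✓ 001111✓ 010010✓ 010011✓ 010101✓ 010111✓ 100000✓ 100001✓ 100010✓ 100100✓ 101000✓ 101001✓ 101110✓ 110011✓ 110111✓ 111010✓ 111110✓
Round 1: -01110 -10011✓ -10111✓ 0-0111 00-110✓ 00-111✓ 00011-✓ 001-10 0011-1 00111-✓ 010-11✓ 01001- 0101-1 1-1110 10-000✓ 10-001✓ 100-00 1000-0 10000-✓ 10100-✓ 110-11✓ 111-10
Round 2: -10-11 00-11- 10-00-
PIs = {-01110, -10-11, 0-0111, 00-11-, 001-10, 0011-1, 01001-, 0101-1, 1-1110, 10-00-, 100-00, 1000-0, 111-10}
Coverage chart:
  m7: 0-0111,00-11-
  m13: 0011-1 ←essential
  m14: -01110,00-11-,001-10
  m15: 00-11-,0011-1
  m18: 01001- ←essential
  m19: -10-11,01001-
  m21: 0101-1 ←essential
  m23: -10-11,0-0111,0101-1
  m32: 10-00-,100-00,1000-0
  m33: 10-00- ←essential
  m34: 1000-0 ←essential
  m36: 100-00 ←essential
  m40: 10-00- ←essential
  m41: 10-00- ←essential
  m46: -01110,1-1110
  m51: -10-11 ←essential
  m55: -10-11 ←essential
  m58: 111-10 ←essential
Essential: -10-11, 0011-1, 01001-, 0101-1, 10-00-, 100-00, 1000-0, 111-10
Petrick residual → -01110, 0-0111
Min cover (10 terms): b'cdef' + bc'ef + a'c'def + a'b'cdf + a'bc'd'e + a'bc'df + ab'd'e' + ab'c'e'f' + ab'c'd'f' + abcef'

10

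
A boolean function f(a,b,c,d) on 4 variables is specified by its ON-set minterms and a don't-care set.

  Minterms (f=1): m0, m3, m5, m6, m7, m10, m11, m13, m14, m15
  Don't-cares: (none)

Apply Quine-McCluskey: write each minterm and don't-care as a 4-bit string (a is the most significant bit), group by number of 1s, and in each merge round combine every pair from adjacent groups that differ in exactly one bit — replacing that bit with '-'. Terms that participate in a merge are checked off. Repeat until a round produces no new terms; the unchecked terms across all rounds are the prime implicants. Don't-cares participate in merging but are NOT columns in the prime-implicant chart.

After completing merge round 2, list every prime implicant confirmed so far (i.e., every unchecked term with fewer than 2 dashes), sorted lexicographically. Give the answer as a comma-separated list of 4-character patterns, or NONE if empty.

[col 0] 0000, 0011*, 0101*, 0110*, 0111*, 1010*, 1011*, 1101*, 1110*, 1111*
[col 1] -011*, -101*, -110*, -111*, 0-11*, 01-1*, 011-*, 1-10*, 1-11*, 101-*, 11-1*, 111-*
[col 2] --11, -1-1, -11-, 1-1-
Prime implicants: --11, -1-1, -11-, 0000, 1-1-

0000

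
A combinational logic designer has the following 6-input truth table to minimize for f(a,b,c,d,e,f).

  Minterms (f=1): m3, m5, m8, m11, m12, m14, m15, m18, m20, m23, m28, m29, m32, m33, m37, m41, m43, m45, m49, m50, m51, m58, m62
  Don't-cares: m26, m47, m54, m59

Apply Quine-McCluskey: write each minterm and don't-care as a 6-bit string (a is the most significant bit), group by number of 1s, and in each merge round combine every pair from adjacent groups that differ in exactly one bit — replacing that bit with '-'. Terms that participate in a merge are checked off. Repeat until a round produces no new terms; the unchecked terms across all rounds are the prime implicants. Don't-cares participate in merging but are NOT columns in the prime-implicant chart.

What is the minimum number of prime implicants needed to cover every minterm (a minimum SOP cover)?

12

[col 0] 000011*, 000101*, 001000*, 001011*, 001100*, 001110*, 001111*, 010010*, 010100*, 010111, 011010*, 011100*, 011101*, 100000*, 100001*, 100101*, 101001*, 101011*, 101101*, 101111*, 110001*, 110010*, 110011*, 110110*, 111010*, 111011*, 111110*
[col 1] -00101, -01011*, -01111*, -10010*, -11010*, 0-1100, 00-011, 001-00, 001-11*, 0011-0, 00111-, 01-010*, 01-100, 01110-, 1-0001, 1-1011, 10-001*, 10-101*, 100-01*, 10000-, 101-01*, 101-11*, 1010-1*, 1011-1*, 11-010*, 11-011*, 11-110*, 110-10*, 1100-1, 11001-*, 111-10*, 11101-*
[col 2] -01-11, -1-010, 10--01, 101--1, 11--10, 11-01-
Prime implicants: -00101, -01-11, -1-010, 0-1100, 00-011, 001-00, 0011-0, 00111-, 01-100, 010111, 01110-, 1-0001, 1-1011, 10--01, 10000-, 101--1, 11--10, 11-01-, 1100-1
PI chart (minterm → PIs covering it):
  3 | 00-011  (sole → essential)
  5 | -00101  (sole → essential)
  8 | 001-00  (sole → essential)
  11 | -01-11,00-011
  12 | 0-1100,001-00,0011-0
  14 | 0011-0,00111-
  15 | -01-11,00111-
  18 | -1-010  (sole → essential)
  20 | 01-100  (sole → essential)
  23 | 010111  (sole → essential)
  28 | 0-1100,01-100,01110-
  29 | 01110-  (sole → essential)
  32 | 10000-  (sole → essential)
  33 | 1-0001,10--01,10000-
  37 | -00101,10--01
  41 | 10--01,101--1
  43 | -01-11,1-1011,101--1
  45 | 10--01,101--1
  49 | 1-0001,1100-1
  50 | -1-010,11--10,11-01-
  51 | 11-01-,1100-1
  58 | -1-010,11--10,11-01-
  62 | 11--10  (sole → essential)
Essential prime implicants: -00101, -1-010, 00-011, 001-00, 01-100, 010111, 01110-, 10000-, 11--10
Petrick residual → 00111-, 101--1, 1100-1
Minimum SOP uses 12 PIs: b'c'de'f + bd'ef' + a'b'd'ef + a'b'ce'f' + a'b'cde + a'bde'f' + a'bc'def + a'bcde' + ab'c'd'e' + ab'cf + abef' + abc'd'f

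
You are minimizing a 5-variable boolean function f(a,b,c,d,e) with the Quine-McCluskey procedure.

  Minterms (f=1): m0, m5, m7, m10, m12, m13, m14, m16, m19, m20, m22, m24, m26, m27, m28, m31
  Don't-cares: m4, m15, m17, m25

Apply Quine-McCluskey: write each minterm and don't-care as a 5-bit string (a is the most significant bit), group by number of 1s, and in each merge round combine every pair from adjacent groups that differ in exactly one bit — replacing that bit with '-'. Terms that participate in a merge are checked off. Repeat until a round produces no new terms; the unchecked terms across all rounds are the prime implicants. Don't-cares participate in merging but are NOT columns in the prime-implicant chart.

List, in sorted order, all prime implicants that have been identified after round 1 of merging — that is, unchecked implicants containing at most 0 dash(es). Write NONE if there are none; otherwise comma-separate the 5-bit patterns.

NONE

size-2^0 implicants → 00000(✓)  00100(✓)  00101(✓)  00111(✓)  01010(✓)  01100(✓)  01101(✓)  01110(✓)  01111(✓)  10000(✓)  10001(✓)  10011(✓)  10100(✓)  10110(✓)  11000(✓)  11001(✓)  11010(✓)  11011(✓)  11100(✓)  11111(✓)
size-2^1 implicants → -0000(✓)  -0100(✓)  -1010  -1100(✓)  -1111  0-100(✓)  0-101(✓)  0-111(✓)  00-00(✓)  001-1(✓)  0010-(✓)  01-10  011-0(✓)  011-1(✓)  0110-(✓)  0111-(✓)  1-000(✓)  1-001(✓)  1-011(✓)  1-100(✓)  10-00(✓)  100-1(✓)  1000-(✓)  101-0  11-00(✓)  11-11  110-0(✓)  110-1(✓)  1100-(✓)  1101-(✓)
size-2^2 implicants → --100  -0-00  0-1-1  0-10-  011--  1--00  1-0-1  1-00-  110--
Unchecked terms (primes): --100, -0-00, -1010, -1111, 0-1-1, 0-10-, 01-10, 011--, 1--00, 1-0-1, 1-00-, 101-0, 11-11, 110--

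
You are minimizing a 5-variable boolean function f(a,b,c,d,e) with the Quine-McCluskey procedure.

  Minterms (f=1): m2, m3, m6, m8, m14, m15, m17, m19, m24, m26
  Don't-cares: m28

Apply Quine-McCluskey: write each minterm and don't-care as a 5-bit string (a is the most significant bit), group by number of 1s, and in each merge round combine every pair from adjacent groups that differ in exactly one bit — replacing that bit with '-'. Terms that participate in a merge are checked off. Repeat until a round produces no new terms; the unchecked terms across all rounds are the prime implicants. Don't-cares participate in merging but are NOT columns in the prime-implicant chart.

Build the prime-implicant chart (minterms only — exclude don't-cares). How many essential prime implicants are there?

Round 0: 00010✓ 00011✓ 00110✓ 01000✓ 01110✓ 01111✓ 10001✓ 10011✓ 11000✓ 11010✓ 11100✓
Round 1: -0011 -1000 0-110 00-10 0001- 0111- 100-1 11-00 110-0
PIs = {-0011, -1000, 0-110, 00-10, 0001-, 0111-, 100-1, 11-00, 110-0}
Coverage chart:
  m2: 00-10,0001-
  m3: -0011,0001-
  m6: 0-110,00-10
  m8: -1000 ←essential
  m14: 0-110,0111-
  m15: 0111- ←essential
  m17: 100-1 ←essential
  m19: -0011,100-1
  m24: -1000,11-00,110-0
  m26: 110-0 ←essential
Essential: -1000, 0111-, 100-1, 110-0

4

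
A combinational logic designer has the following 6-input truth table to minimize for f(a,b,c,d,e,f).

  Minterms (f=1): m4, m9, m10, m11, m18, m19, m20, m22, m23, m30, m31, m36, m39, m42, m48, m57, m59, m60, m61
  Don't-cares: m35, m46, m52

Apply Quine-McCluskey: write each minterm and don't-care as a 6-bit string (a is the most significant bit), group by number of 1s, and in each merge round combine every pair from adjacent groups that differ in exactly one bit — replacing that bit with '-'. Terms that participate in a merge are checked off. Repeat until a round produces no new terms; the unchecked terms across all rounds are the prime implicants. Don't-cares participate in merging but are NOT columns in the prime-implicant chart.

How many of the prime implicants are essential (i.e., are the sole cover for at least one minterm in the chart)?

Round 0: 000100✓ 001001✓ 001010✓ 001011✓ 010010✓ 010011✓ 010100✓ 010110✓ 010111✓ 011110✓ 011111✓ 100011✓ 100100✓ 100111✓ 101010✓ 101110✓ 110000✓ 110100✓ 111001✓ 111011✓ 111100✓ 111101✓
Round 1: -00100✓ -01010 -10100✓ 0-0100✓ 0010-1 00101- 01-110✓ 01-111✓ 010-10✓ 010-11✓ 01001-✓ 0101-0 01011-✓ 01111-✓ 1-0100✓ 100-11 101-10 11-100 110-00 111-01 1110-1 11110-
Round 2: --0100 01-11- 010-1-
PIs = {--0100, -01010, 0010-1, 00101-, 01-11-, 010-1-, 0101-0, 100-11, 101-10, 11-100, 110-00, 111-01, 1110-1, 11110-}
Coverage chart:
  m4: --0100 ←essential
  m9: 0010-1 ←essential
  m10: -01010,00101-
  m11: 0010-1,00101-
  m18: 010-1- ←essential
  m19: 010-1- ←essential
  m20: --0100,0101-0
  m22: 01-11-,010-1-,0101-0
  m23: 01-11-,010-1-
  m30: 01-11- ←essential
  m31: 01-11- ←essential
  m36: --0100 ←essential
  m39: 100-11 ←essential
  m42: -01010,101-10
  m48: 110-00 ←essential
  m57: 111-01,1110-1
  m59: 1110-1 ←essential
  m60: 11-100,11110-
  m61: 111-01,11110-
Essential: --0100, 0010-1, 01-11-, 010-1-, 100-11, 110-00, 1110-1

7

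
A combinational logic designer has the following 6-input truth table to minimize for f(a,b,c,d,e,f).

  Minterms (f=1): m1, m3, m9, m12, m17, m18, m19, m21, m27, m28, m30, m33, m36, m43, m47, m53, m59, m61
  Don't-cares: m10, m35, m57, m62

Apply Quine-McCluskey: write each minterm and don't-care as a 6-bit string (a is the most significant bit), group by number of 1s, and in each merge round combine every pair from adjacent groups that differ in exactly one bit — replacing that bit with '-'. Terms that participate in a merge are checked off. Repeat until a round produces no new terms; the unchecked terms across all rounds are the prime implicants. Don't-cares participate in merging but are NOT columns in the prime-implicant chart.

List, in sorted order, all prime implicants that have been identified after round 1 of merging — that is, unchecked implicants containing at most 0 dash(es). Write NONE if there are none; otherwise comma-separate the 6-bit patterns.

[col 0] 000001*, 000011*, 001001*, 001010, 001100*, 010001*, 010010*, 010011*, 010101*, 011011*, 011100*, 011110*, 100001*, 100011*, 100100, 101011*, 101111*, 110101*, 111001*, 111011*, 111101*, 111110*
[col 1] -00001*, -00011*, -10101, -11011, -11110, 0-0001*, 0-0011*, 0-1100, 00-001, 0000-1*, 01-011, 010-01, 0100-1*, 01001-, 0111-0, 1-1011, 10-011, 1000-1*, 101-11, 11-101, 111-01, 1110-1
[col 2] -000-1, 0-00-1
Prime implicants: -000-1, -10101, -11011, -11110, 0-00-1, 0-1100, 00-001, 001010, 01-011, 010-01, 01001-, 0111-0, 1-1011, 10-011, 100100, 101-11, 11-101, 111-01, 1110-1

001010, 100100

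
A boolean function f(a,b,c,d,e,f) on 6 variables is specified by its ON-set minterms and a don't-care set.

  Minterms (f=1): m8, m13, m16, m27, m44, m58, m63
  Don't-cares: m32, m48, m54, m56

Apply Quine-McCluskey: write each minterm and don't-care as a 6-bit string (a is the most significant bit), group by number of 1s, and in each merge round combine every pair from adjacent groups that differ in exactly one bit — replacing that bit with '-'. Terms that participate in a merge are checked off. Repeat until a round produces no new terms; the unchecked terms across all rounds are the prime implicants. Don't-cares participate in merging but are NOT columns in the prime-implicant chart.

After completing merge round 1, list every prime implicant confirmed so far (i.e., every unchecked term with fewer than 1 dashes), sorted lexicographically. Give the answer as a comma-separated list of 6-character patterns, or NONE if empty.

Round 0: 001000 001101 010000✓ 011011 100000✓ 101100 110000✓ 110110 111000✓ 111010✓ 111111
Round 1: -10000 1-0000 11-000 1110-0
PIs = {-10000, 001000, 001101, 011011, 1-0000, 101100, 11-000, 110110, 1110-0, 111111}

001000, 001101, 011011, 101100, 110110, 111111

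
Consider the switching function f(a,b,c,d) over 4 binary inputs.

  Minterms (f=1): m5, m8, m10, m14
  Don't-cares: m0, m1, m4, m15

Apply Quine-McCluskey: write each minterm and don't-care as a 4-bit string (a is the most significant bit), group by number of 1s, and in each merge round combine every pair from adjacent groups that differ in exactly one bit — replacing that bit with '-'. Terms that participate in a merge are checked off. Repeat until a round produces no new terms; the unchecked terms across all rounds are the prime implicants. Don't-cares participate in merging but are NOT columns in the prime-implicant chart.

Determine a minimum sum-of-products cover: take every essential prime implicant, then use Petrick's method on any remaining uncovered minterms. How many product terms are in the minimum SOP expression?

3

Round 0: 0000✓ 0001✓ 0100✓ 0101✓ 1000✓ 1010✓ 1110✓ 1111✓
Round 1: -000 0-00✓ 0-01✓ 000-✓ 010-✓ 1-10 10-0 111-
Round 2: 0-0-
PIs = {-000, 0-0-, 1-10, 10-0, 111-}
Coverage chart:
  m5: 0-0- ←essential
  m8: -000,10-0
  m10: 1-10,10-0
  m14: 1-10,111-
Essential: 0-0-
Petrick residual → -000, 1-10
Min cover (3 terms): b'c'd' + a'c' + acd'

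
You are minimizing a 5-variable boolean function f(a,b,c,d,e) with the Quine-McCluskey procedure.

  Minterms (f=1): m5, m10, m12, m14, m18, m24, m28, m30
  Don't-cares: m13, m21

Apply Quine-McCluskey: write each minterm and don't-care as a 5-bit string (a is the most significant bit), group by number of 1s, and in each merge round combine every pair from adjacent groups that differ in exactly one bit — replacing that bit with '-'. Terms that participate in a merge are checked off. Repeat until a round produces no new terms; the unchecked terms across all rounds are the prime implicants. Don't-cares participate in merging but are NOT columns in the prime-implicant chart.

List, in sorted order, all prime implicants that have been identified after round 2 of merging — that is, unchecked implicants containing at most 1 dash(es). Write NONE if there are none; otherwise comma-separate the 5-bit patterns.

-0101, 0-101, 01-10, 0110-, 10010, 11-00

size-2^0 implicants → 00101(✓)  01010(✓)  01100(✓)  01101(✓)  01110(✓)  10010  10101(✓)  11000(✓)  11100(✓)  11110(✓)
size-2^1 implicants → -0101  -1100(✓)  -1110(✓)  0-101  01-10  011-0(✓)  0110-  11-00  111-0(✓)
size-2^2 implicants → -11-0
Unchecked terms (primes): -0101, -11-0, 0-101, 01-10, 0110-, 10010, 11-00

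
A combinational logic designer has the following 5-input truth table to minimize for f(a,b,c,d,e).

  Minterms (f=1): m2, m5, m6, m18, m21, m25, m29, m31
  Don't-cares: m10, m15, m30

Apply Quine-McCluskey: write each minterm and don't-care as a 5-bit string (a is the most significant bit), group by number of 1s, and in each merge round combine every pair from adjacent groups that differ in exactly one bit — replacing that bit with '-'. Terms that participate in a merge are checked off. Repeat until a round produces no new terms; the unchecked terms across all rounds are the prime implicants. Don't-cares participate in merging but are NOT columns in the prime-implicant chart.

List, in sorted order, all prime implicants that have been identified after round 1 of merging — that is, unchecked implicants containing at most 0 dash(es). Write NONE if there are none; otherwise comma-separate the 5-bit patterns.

Round 0: 00010✓ 00101✓ 00110✓ 01010✓ 01111✓ 10010✓ 10101✓ 11001✓ 11101✓ 11110✓ 11111✓
Round 1: -0010 -0101 -1111 0-010 00-10 1-101 11-01 111-1 1111-
PIs = {-0010, -0101, -1111, 0-010, 00-10, 1-101, 11-01, 111-1, 1111-}

NONE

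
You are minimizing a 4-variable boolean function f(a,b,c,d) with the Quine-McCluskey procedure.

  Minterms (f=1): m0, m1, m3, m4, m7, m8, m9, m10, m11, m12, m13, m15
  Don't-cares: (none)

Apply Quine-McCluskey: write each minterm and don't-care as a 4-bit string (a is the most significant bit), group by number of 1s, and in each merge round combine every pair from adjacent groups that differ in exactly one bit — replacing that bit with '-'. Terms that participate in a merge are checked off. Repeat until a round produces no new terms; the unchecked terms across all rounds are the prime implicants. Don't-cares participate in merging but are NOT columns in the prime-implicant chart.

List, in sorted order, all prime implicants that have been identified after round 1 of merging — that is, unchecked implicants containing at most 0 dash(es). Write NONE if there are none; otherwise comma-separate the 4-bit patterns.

NONE

[col 0] 0000*, 0001*, 0011*, 0100*, 0111*, 1000*, 1001*, 1010*, 1011*, 1100*, 1101*, 1111*
[col 1] -000*, -001*, -011*, -100*, -111*, 0-00*, 0-11*, 00-1*, 000-*, 1-00*, 1-01*, 1-11*, 10-0*, 10-1*, 100-*, 101-*, 11-1*, 110-*
[col 2] --00, --11, -0-1, -00-, 1--1, 1-0-, 10--
Prime implicants: --00, --11, -0-1, -00-, 1--1, 1-0-, 10--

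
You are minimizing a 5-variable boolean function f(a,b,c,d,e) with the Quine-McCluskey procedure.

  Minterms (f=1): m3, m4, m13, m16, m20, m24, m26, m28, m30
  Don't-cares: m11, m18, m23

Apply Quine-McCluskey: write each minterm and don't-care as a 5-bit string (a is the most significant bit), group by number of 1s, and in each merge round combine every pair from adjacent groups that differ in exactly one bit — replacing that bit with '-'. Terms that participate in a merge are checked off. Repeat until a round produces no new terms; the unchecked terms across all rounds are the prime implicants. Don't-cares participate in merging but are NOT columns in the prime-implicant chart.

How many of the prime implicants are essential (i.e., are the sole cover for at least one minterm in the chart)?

Round 0: 00011✓ 00100✓ 01011✓ 01101 10000✓ 10010✓ 10100✓ 10111 11000✓ 11010✓ 11100✓ 11110✓
Round 1: -0100 0-011 1-000✓ 1-010✓ 1-100✓ 10-00✓ 100-0✓ 11-00✓ 11-10✓ 110-0✓ 111-0✓
Round 2: 1--00 1-0-0 11--0
PIs = {-0100, 0-011, 01101, 1--00, 1-0-0, 10111, 11--0}
Coverage chart:
  m3: 0-011 ←essential
  m4: -0100 ←essential
  m13: 01101 ←essential
  m16: 1--00,1-0-0
  m20: -0100,1--00
  m24: 1--00,1-0-0,11--0
  m26: 1-0-0,11--0
  m28: 1--00,11--0
  m30: 11--0 ←essential
Essential: -0100, 0-011, 01101, 11--0

4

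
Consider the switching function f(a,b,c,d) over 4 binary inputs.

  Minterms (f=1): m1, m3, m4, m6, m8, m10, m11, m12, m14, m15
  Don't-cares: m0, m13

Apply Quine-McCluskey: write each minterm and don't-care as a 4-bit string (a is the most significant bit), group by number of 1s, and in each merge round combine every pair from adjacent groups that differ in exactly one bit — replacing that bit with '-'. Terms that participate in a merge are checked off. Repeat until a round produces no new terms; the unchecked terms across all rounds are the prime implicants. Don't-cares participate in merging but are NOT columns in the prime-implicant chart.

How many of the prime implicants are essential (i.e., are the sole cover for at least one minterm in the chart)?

Round 0: 0000✓ 0001✓ 0011✓ 0100✓ 0110✓ 1000✓ 1010✓ 1011✓ 1100✓ 1101✓ 1110✓ 1111✓
Round 1: -000✓ -011 -100✓ -110✓ 0-00✓ 00-1 000- 01-0✓ 1-00✓ 1-10✓ 1-11✓ 10-0✓ 101-✓ 11-0✓ 11-1✓ 110-✓ 111-✓
Round 2: --00 -1-0 1--0 1-1- 11--
PIs = {--00, -011, -1-0, 00-1, 000-, 1--0, 1-1-, 11--}
Coverage chart:
  m1: 00-1,000-
  m3: -011,00-1
  m4: --00,-1-0
  m6: -1-0 ←essential
  m8: --00,1--0
  m10: 1--0,1-1-
  m11: -011,1-1-
  m12: --00,-1-0,1--0,11--
  m14: -1-0,1--0,1-1-,11--
  m15: 1-1-,11--
Essential: -1-0

1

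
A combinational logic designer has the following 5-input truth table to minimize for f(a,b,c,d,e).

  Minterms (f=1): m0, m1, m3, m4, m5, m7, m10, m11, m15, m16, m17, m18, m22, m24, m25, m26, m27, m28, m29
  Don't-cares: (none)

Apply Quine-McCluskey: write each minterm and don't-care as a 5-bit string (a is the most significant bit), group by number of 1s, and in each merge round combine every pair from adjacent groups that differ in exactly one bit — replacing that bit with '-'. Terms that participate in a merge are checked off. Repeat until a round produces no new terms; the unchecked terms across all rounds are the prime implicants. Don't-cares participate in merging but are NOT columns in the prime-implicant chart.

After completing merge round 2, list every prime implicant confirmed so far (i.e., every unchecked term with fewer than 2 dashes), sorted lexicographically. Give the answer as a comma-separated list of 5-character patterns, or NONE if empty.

10-10

[col 0] 00000*, 00001*, 00011*, 00100*, 00101*, 00111*, 01010*, 01011*, 01111*, 10000*, 10001*, 10010*, 10110*, 11000*, 11001*, 11010*, 11011*, 11100*, 11101*
[col 1] -0000*, -0001*, -1010*, -1011*, 0-011*, 0-111*, 00-00*, 00-01*, 00-11*, 000-1*, 0000-*, 001-1*, 0010-*, 01-11*, 0101-*, 1-000*, 1-001*, 1-010*, 10-10, 100-0*, 1000-*, 11-00*, 11-01*, 110-0*, 110-1*, 1100-*, 1101-*, 1110-*
[col 2] -000-, -101-, 0--11, 00--1, 00-0-, 1-0-0, 1-00-, 11-0-, 110--
Prime implicants: -000-, -101-, 0--11, 00--1, 00-0-, 1-0-0, 1-00-, 10-10, 11-0-, 110--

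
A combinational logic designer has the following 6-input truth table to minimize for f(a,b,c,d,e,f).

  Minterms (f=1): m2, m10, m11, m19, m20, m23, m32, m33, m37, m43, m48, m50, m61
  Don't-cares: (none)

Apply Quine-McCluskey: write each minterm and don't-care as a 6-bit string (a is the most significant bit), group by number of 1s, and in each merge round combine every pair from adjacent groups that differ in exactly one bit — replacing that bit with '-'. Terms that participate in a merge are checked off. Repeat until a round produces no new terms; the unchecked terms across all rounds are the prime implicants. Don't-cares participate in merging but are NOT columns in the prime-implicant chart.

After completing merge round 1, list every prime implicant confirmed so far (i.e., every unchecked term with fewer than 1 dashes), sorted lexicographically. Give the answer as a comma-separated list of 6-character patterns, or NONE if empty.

010100, 111101

size-2^0 implicants → 000010(✓)  001010(✓)  001011(✓)  010011(✓)  010100  010111(✓)  100000(✓)  100001(✓)  100101(✓)  101011(✓)  110000(✓)  110010(✓)  111101
size-2^1 implicants → -01011  00-010  00101-  010-11  1-0000  100-01  10000-  1100-0
Unchecked terms (primes): -01011, 00-010, 00101-, 010-11, 010100, 1-0000, 100-01, 10000-, 1100-0, 111101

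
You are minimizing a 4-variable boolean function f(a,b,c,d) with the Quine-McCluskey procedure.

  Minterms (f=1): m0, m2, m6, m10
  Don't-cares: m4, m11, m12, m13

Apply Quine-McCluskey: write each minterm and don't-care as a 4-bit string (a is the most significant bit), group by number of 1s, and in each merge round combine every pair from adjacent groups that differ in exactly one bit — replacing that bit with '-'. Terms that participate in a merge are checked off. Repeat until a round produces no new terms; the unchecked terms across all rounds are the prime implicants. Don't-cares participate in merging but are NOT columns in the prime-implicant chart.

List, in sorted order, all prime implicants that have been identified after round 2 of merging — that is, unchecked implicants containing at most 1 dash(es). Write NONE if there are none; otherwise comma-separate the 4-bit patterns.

size-2^0 implicants → 0000(✓)  0010(✓)  0100(✓)  0110(✓)  1010(✓)  1011(✓)  1100(✓)  1101(✓)
size-2^1 implicants → -010  -100  0-00(✓)  0-10(✓)  00-0(✓)  01-0(✓)  101-  110-
size-2^2 implicants → 0--0
Unchecked terms (primes): -010, -100, 0--0, 101-, 110-

-010, -100, 101-, 110-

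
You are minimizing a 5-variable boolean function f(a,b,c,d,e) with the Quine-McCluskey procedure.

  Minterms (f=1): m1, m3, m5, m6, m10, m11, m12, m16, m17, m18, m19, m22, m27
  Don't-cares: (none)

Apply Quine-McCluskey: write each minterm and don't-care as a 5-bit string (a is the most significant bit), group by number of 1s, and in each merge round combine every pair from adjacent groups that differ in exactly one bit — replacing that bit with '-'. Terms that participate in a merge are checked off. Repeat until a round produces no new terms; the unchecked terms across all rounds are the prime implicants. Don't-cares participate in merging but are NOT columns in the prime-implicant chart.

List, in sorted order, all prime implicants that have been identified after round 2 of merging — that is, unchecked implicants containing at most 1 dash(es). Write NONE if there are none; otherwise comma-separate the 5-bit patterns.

size-2^0 implicants → 00001(✓)  00011(✓)  00101(✓)  00110(✓)  01010(✓)  01011(✓)  01100  10000(✓)  10001(✓)  10010(✓)  10011(✓)  10110(✓)  11011(✓)
size-2^1 implicants → -0001(✓)  -0011(✓)  -0110  -1011(✓)  0-011(✓)  00-01  000-1(✓)  0101-  1-011(✓)  10-10  100-0(✓)  100-1(✓)  1000-(✓)  1001-(✓)
size-2^2 implicants → --011  -00-1  100--
Unchecked terms (primes): --011, -00-1, -0110, 00-01, 0101-, 01100, 10-10, 100--

-0110, 00-01, 0101-, 01100, 10-10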